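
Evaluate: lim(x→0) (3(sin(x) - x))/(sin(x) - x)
This is a 0/0 indeterminate form.

Apply L'Hôpital's rule: differentiate numerator and denominator separately.
  f(x) = -3·x + 3·sin(x)   ⇒   f'(x) = 3·cos(x) - 3
  g(x) = -x + sin(x)   ⇒   g'(x) = cos(x) - 1
  lim(x→0) f'(x)/g'(x) = lim(x→0) (3·cos(x) - 3)/(cos(x) - 1)
  = 3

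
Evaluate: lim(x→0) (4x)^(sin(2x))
This is an exponential indeterminate form.

For exponential indeterminate forms, take the natural log:
  Let L = lim(x→0) (4x)^(sin(2x))
  Then ln(L) = lim(x→0) [exponent × ln(base)]
  Evaluate using L'Hôpital or standard limits, then exponentiate.
  L = 1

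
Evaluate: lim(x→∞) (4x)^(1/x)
This is an exponential indeterminate form.

For exponential indeterminate forms, take the natural log:
  Let L = lim(x→∞) (4x)^(1/x)
  Then ln(L) = lim(x→∞) [exponent × ln(base)]
  Evaluate using L'Hôpital or standard limits, then exponentiate.
  L = 1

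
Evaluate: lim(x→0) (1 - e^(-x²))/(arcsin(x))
This is a 0/0 indeterminate form.

Apply L'Hôpital's rule: differentiate numerator and denominator separately.
  f(x) = 1 - e^(-x^2)   ⇒   f'(x) = 2·x·e^(-x^2)
  g(x) = asin(x)   ⇒   g'(x) = 1/sqrt(1 - x^2)
  lim(x→0) f'(x)/g'(x) = lim(x→0) (2·x·e^(-x^2))/(1/sqrt(1 - x^2))
  = 0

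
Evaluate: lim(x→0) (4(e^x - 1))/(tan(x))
This is a 0/0 indeterminate form.

Apply L'Hôpital's rule: differentiate numerator and denominator separately.
  f(x) = 4·e^(x) - 4   ⇒   f'(x) = 4·e^(x)
  g(x) = tan(x)   ⇒   g'(x) = tan(x)^2 + 1
  lim(x→0) f'(x)/g'(x) = lim(x→0) (4·e^(x))/(tan(x)^2 + 1)
  = 4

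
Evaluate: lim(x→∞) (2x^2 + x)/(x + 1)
This is an ∞/∞ indeterminate form.

Apply L'Hôpital's rule: differentiate numerator and denominator separately.
  f(x) = 2·x^2 + x   ⇒   f'(x) = 4·x + 1
  g(x) = x + 1   ⇒   g'(x) = 1
  lim(x→∞) f'(x)/g'(x) = lim(x→∞) (4·x + 1)/(1)
  = ∞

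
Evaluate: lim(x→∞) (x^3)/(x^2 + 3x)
This is an ∞/∞ indeterminate form.

Apply L'Hôpital's rule: differentiate numerator and denominator separately.
  f(x) = x^3   ⇒   f'(x) = 3·x^2
  g(x) = x^2 + 3·x   ⇒   g'(x) = 2·x + 3
  lim(x→∞) f'(x)/g'(x) = lim(x→∞) (3·x^2)/(2·x + 3)
  = ∞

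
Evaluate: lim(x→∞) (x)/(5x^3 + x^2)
This is an ∞/∞ indeterminate form.

Apply L'Hôpital's rule: differentiate numerator and denominator separately.
  f(x) = x   ⇒   f'(x) = 1
  g(x) = 5·x^3 + x^2   ⇒   g'(x) = 15·x^2 + 2·x
  lim(x→∞) f'(x)/g'(x) = lim(x→∞) (1)/(15·x^2 + 2·x)
  = 0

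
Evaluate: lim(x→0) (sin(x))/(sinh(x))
This is a 0/0 indeterminate form.

Apply L'Hôpital's rule: differentiate numerator and denominator separately.
  f(x) = sin(x)   ⇒   f'(x) = cos(x)
  g(x) = sinh(x)   ⇒   g'(x) = cosh(x)
  lim(x→0) f'(x)/g'(x) = lim(x→0) (cos(x))/(cosh(x))
  = 1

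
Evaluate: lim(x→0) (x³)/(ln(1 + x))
This is a 0/0 indeterminate form.

Apply L'Hôpital's rule: differentiate numerator and denominator separately.
  f(x) = x^3   ⇒   f'(x) = 3·x^2
  g(x) = ln(x + 1)   ⇒   g'(x) = 1/(x + 1)
  lim(x→0) f'(x)/g'(x) = lim(x→0) (3·x^2)/(1/(x + 1))
  = 0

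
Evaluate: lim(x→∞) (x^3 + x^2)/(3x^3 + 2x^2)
This is an ∞/∞ indeterminate form.

Apply L'Hôpital's rule: differentiate numerator and denominator separately.
  f(x) = x^3 + x^2   ⇒   f'(x) = 3·x^2 + 2·x
  g(x) = 3·x^3 + 2·x^2   ⇒   g'(x) = 9·x^2 + 4·x
  lim(x→∞) f'(x)/g'(x) = lim(x→∞) (3·x^2 + 2·x)/(9·x^2 + 4·x)
  = 1/3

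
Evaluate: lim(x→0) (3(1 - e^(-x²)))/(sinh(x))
This is a 0/0 indeterminate form.

Apply L'Hôpital's rule: differentiate numerator and denominator separately.
  f(x) = 3 - 3·e^(-x^2)   ⇒   f'(x) = 6·x·e^(-x^2)
  g(x) = sinh(x)   ⇒   g'(x) = cosh(x)
  lim(x→0) f'(x)/g'(x) = lim(x→0) (6·x·e^(-x^2))/(cosh(x))
  = 0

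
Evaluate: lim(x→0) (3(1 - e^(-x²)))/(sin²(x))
This is a 0/0 indeterminate form.

Apply L'Hôpital's rule: differentiate numerator and denominator separately.
  f(x) = 3 - 3·e^(-x^2)   ⇒   f'(x) = 6·x·e^(-x^2)
  g(x) = sin(x)^2   ⇒   g'(x) = 2·sin(x)·cos(x)
  lim(x→0) f'(x)/g'(x) = lim(x→0) (6·x·e^(-x^2))/(2·sin(x)·cos(x))
  = 3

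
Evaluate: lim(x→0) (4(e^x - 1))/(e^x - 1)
This is a 0/0 indeterminate form.

Apply L'Hôpital's rule: differentiate numerator and denominator separately.
  f(x) = 4·e^(x) - 4   ⇒   f'(x) = 4·e^(x)
  g(x) = e^(x) - 1   ⇒   g'(x) = e^(x)
  lim(x→0) f'(x)/g'(x) = lim(x→0) (4·e^(x))/(e^(x))
  = 4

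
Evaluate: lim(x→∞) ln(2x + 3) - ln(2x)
This is an ∞-∞ indeterminate form.

Combine fractions or rationalize to convert ∞-∞ to 0/0 form:
  lim(x→∞) ln(2x + 3) - ln(2x) = 0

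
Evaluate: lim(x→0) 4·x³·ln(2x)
This is a 0·∞ indeterminate form.

Rewrite 0·∞ as a quotient (0/0 or ∞/∞ form), then apply L'Hôpital's rule:
  lim(x→0) 4·x³·ln(2x) = 0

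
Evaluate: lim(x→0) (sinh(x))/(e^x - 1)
This is a 0/0 indeterminate form.

Apply L'Hôpital's rule: differentiate numerator and denominator separately.
  f(x) = sinh(x)   ⇒   f'(x) = cosh(x)
  g(x) = e^(x) - 1   ⇒   g'(x) = e^(x)
  lim(x→0) f'(x)/g'(x) = lim(x→0) (cosh(x))/(e^(x))
  = 1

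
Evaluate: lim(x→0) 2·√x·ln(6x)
This is a 0·∞ indeterminate form.

Rewrite 0·∞ as a quotient (0/0 or ∞/∞ form), then apply L'Hôpital's rule:
  lim(x→0) 2·√x·ln(6x) = 0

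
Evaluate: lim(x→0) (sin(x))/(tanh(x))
This is a 0/0 indeterminate form.

Apply L'Hôpital's rule: differentiate numerator and denominator separately.
  f(x) = sin(x)   ⇒   f'(x) = cos(x)
  g(x) = tanh(x)   ⇒   g'(x) = 1 - tanh(x)^2
  lim(x→0) f'(x)/g'(x) = lim(x→0) (cos(x))/(1 - tanh(x)^2)
  = 1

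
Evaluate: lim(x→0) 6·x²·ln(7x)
This is a 0·∞ indeterminate form.

Rewrite 0·∞ as a quotient (0/0 or ∞/∞ form), then apply L'Hôpital's rule:
  lim(x→0) 6·x²·ln(7x) = 0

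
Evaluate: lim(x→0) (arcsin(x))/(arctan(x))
This is a 0/0 indeterminate form.

Apply L'Hôpital's rule: differentiate numerator and denominator separately.
  f(x) = asin(x)   ⇒   f'(x) = 1/sqrt(1 - x^2)
  g(x) = atan(x)   ⇒   g'(x) = 1/(x^2 + 1)
  lim(x→0) f'(x)/g'(x) = lim(x→0) (1/sqrt(1 - x^2))/(1/(x^2 + 1))
  = 1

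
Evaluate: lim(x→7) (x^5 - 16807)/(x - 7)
This is a standard limit.

Factor or rationalize the expression:
  lim(x→7) (x^5 - 16807)/(x - 7) = 12005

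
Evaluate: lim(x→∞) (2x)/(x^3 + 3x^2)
This is an ∞/∞ indeterminate form.

Apply L'Hôpital's rule: differentiate numerator and denominator separately.
  f(x) = 2·x   ⇒   f'(x) = 2
  g(x) = x^3 + 3·x^2   ⇒   g'(x) = 3·x^2 + 6·x
  lim(x→∞) f'(x)/g'(x) = lim(x→∞) (2)/(3·x^2 + 6·x)
  = 0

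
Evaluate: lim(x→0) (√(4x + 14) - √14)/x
This is a standard limit.

Factor or rationalize the expression:
  lim(x→0) (√(4x + 14) - √14)/x = sqrt(14)/7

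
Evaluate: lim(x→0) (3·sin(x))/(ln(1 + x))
This is a 0/0 indeterminate form.

Apply L'Hôpital's rule: differentiate numerator and denominator separately.
  f(x) = 3·sin(x)   ⇒   f'(x) = 3·cos(x)
  g(x) = ln(x + 1)   ⇒   g'(x) = 1/(x + 1)
  lim(x→0) f'(x)/g'(x) = lim(x→0) (3·cos(x))/(1/(x + 1))
  = 3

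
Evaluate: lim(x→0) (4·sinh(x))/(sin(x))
This is a 0/0 indeterminate form.

Apply L'Hôpital's rule: differentiate numerator and denominator separately.
  f(x) = 4·sinh(x)   ⇒   f'(x) = 4·cosh(x)
  g(x) = sin(x)   ⇒   g'(x) = cos(x)
  lim(x→0) f'(x)/g'(x) = lim(x→0) (4·cosh(x))/(cos(x))
  = 4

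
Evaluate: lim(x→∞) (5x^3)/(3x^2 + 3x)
This is an ∞/∞ indeterminate form.

Apply L'Hôpital's rule: differentiate numerator and denominator separately.
  f(x) = 5·x^3   ⇒   f'(x) = 15·x^2
  g(x) = 3·x^2 + 3·x   ⇒   g'(x) = 6·x + 3
  lim(x→∞) f'(x)/g'(x) = lim(x→∞) (15·x^2)/(6·x + 3)
  = ∞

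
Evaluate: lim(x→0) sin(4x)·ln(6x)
This is a 0·∞ indeterminate form.

Rewrite 0·∞ as a quotient (0/0 or ∞/∞ form), then apply L'Hôpital's rule:
  lim(x→0) sin(4x)·ln(6x) = 0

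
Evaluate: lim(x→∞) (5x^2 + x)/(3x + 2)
This is an ∞/∞ indeterminate form.

Apply L'Hôpital's rule: differentiate numerator and denominator separately.
  f(x) = 5·x^2 + x   ⇒   f'(x) = 10·x + 1
  g(x) = 3·x + 2   ⇒   g'(x) = 3
  lim(x→∞) f'(x)/g'(x) = lim(x→∞) (10·x + 1)/(3)
  = ∞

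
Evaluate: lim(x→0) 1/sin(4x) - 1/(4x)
This is an ∞-∞ indeterminate form.

Combine fractions or rationalize to convert ∞-∞ to 0/0 form:
  lim(x→0) 1/sin(4x) - 1/(4x) = 0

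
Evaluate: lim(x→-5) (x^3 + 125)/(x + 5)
This is a standard limit.

Factor or rationalize the expression:
  lim(x→-5) (x^3 + 125)/(x + 5) = 75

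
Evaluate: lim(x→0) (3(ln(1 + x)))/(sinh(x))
This is a 0/0 indeterminate form.

Apply L'Hôpital's rule: differentiate numerator and denominator separately.
  f(x) = 3·ln(x + 1)   ⇒   f'(x) = 3/(x + 1)
  g(x) = sinh(x)   ⇒   g'(x) = cosh(x)
  lim(x→0) f'(x)/g'(x) = lim(x→0) (3/(x + 1))/(cosh(x))
  = 3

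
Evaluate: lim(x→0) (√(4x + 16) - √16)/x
This is a standard limit.

Factor or rationalize the expression:
  lim(x→0) (√(4x + 16) - √16)/x = 1/2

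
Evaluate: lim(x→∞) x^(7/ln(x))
This is an exponential indeterminate form.

For exponential indeterminate forms, take the natural log:
  Let L = lim(x→∞) x^(7/ln(x))
  Then ln(L) = lim(x→∞) [exponent × ln(base)]
  Evaluate using L'Hôpital or standard limits, then exponentiate.
  L = e^(7)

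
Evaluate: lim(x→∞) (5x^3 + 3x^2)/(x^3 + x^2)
This is an ∞/∞ indeterminate form.

Apply L'Hôpital's rule: differentiate numerator and denominator separately.
  f(x) = 5·x^3 + 3·x^2   ⇒   f'(x) = 15·x^2 + 6·x
  g(x) = x^3 + x^2   ⇒   g'(x) = 3·x^2 + 2·x
  lim(x→∞) f'(x)/g'(x) = lim(x→∞) (15·x^2 + 6·x)/(3·x^2 + 2·x)
  = 5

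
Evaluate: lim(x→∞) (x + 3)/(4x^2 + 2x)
This is an ∞/∞ indeterminate form.

Apply L'Hôpital's rule: differentiate numerator and denominator separately.
  f(x) = x + 3   ⇒   f'(x) = 1
  g(x) = 4·x^2 + 2·x   ⇒   g'(x) = 8·x + 2
  lim(x→∞) f'(x)/g'(x) = lim(x→∞) (1)/(8·x + 2)
  = 0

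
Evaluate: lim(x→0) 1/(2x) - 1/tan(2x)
This is an ∞-∞ indeterminate form.

Combine fractions or rationalize to convert ∞-∞ to 0/0 form:
  lim(x→0) 1/(2x) - 1/tan(2x) = 0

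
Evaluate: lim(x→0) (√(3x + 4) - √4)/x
This is a standard limit.

Factor or rationalize the expression:
  lim(x→0) (√(3x + 4) - √4)/x = 3/4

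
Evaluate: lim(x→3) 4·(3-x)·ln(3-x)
This is a 0·∞ indeterminate form.

Rewrite 0·∞ as a quotient (0/0 or ∞/∞ form), then apply L'Hôpital's rule:
  lim(x→3) 4·(3-x)·ln(3-x) = 0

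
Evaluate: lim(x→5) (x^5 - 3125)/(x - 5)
This is a standard limit.

Factor or rationalize the expression:
  lim(x→5) (x^5 - 3125)/(x - 5) = 3125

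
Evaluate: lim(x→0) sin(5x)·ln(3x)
This is a 0·∞ indeterminate form.

Rewrite 0·∞ as a quotient (0/0 or ∞/∞ form), then apply L'Hôpital's rule:
  lim(x→0) sin(5x)·ln(3x) = 0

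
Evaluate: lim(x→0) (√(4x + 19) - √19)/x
This is a standard limit.

Factor or rationalize the expression:
  lim(x→0) (√(4x + 19) - √19)/x = 2·sqrt(19)/19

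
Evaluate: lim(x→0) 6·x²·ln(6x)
This is a 0·∞ indeterminate form.

Rewrite 0·∞ as a quotient (0/0 or ∞/∞ form), then apply L'Hôpital's rule:
  lim(x→0) 6·x²·ln(6x) = 0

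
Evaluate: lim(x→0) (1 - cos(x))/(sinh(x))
This is a 0/0 indeterminate form.

Apply L'Hôpital's rule: differentiate numerator and denominator separately.
  f(x) = 1 - cos(x)   ⇒   f'(x) = sin(x)
  g(x) = sinh(x)   ⇒   g'(x) = cosh(x)
  lim(x→0) f'(x)/g'(x) = lim(x→0) (sin(x))/(cosh(x))
  = 0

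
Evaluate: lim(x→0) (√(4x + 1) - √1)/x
This is a standard limit.

Factor or rationalize the expression:
  lim(x→0) (√(4x + 1) - √1)/x = 2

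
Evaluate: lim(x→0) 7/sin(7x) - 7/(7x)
This is an ∞-∞ indeterminate form.

Combine fractions or rationalize to convert ∞-∞ to 0/0 form:
  lim(x→0) 7/sin(7x) - 7/(7x) = 0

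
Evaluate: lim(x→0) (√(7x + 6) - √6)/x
This is a standard limit.

Factor or rationalize the expression:
  lim(x→0) (√(7x + 6) - √6)/x = 7·sqrt(6)/12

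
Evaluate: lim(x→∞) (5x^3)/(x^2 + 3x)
This is an ∞/∞ indeterminate form.

Apply L'Hôpital's rule: differentiate numerator and denominator separately.
  f(x) = 5·x^3   ⇒   f'(x) = 15·x^2
  g(x) = x^2 + 3·x   ⇒   g'(x) = 2·x + 3
  lim(x→∞) f'(x)/g'(x) = lim(x→∞) (15·x^2)/(2·x + 3)
  = ∞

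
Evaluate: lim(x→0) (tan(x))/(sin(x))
This is a 0/0 indeterminate form.

Apply L'Hôpital's rule: differentiate numerator and denominator separately.
  f(x) = tan(x)   ⇒   f'(x) = tan(x)^2 + 1
  g(x) = sin(x)   ⇒   g'(x) = cos(x)
  lim(x→0) f'(x)/g'(x) = lim(x→0) (tan(x)^2 + 1)/(cos(x))
  = 1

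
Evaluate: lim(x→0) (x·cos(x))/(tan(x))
This is a 0/0 indeterminate form.

Apply L'Hôpital's rule: differentiate numerator and denominator separately.
  f(x) = x·cos(x)   ⇒   f'(x) = -x·sin(x) + cos(x)
  g(x) = tan(x)   ⇒   g'(x) = tan(x)^2 + 1
  lim(x→0) f'(x)/g'(x) = lim(x→0) (-x·sin(x) + cos(x))/(tan(x)^2 + 1)
  = 1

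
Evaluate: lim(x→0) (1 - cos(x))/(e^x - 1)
This is a 0/0 indeterminate form.

Apply L'Hôpital's rule: differentiate numerator and denominator separately.
  f(x) = 1 - cos(x)   ⇒   f'(x) = sin(x)
  g(x) = e^(x) - 1   ⇒   g'(x) = e^(x)
  lim(x→0) f'(x)/g'(x) = lim(x→0) (sin(x))/(e^(x))
  = 0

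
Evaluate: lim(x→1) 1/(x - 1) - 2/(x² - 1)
This is an ∞-∞ indeterminate form.

Combine fractions or rationalize to convert ∞-∞ to 0/0 form:
  lim(x→1) 1/(x - 1) - 2/(x² - 1) = 1/2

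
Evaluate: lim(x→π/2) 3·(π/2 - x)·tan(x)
This is a 0·∞ indeterminate form.

Rewrite 0·∞ as a quotient (0/0 or ∞/∞ form), then apply L'Hôpital's rule:
  lim(x→π/2) 3·(π/2 - x)·tan(x) = 3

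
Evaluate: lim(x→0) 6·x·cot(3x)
This is a 0·∞ indeterminate form.

Rewrite 0·∞ as a quotient (0/0 or ∞/∞ form), then apply L'Hôpital's rule:
  lim(x→0) 6·x·cot(3x) = 2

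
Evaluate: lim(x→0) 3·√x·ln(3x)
This is a 0·∞ indeterminate form.

Rewrite 0·∞ as a quotient (0/0 or ∞/∞ form), then apply L'Hôpital's rule:
  lim(x→0) 3·√x·ln(3x) = 0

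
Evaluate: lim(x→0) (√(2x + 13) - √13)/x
This is a standard limit.

Factor or rationalize the expression:
  lim(x→0) (√(2x + 13) - √13)/x = sqrt(13)/13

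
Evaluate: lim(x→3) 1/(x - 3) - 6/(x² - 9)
This is an ∞-∞ indeterminate form.

Combine fractions or rationalize to convert ∞-∞ to 0/0 form:
  lim(x→3) 1/(x - 3) - 6/(x² - 9) = 1/6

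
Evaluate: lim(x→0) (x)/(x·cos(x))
This is a 0/0 indeterminate form.

Apply L'Hôpital's rule: differentiate numerator and denominator separately.
  f(x) = x   ⇒   f'(x) = 1
  g(x) = x·cos(x)   ⇒   g'(x) = -x·sin(x) + cos(x)
  lim(x→0) f'(x)/g'(x) = lim(x→0) (1)/(-x·sin(x) + cos(x))
  = 1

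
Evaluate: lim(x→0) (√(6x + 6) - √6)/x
This is a standard limit.

Factor or rationalize the expression:
  lim(x→0) (√(6x + 6) - √6)/x = sqrt(6)/2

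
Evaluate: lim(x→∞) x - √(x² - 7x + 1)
This is an ∞-∞ indeterminate form.

Combine fractions or rationalize to convert ∞-∞ to 0/0 form:
  lim(x→∞) x - √(x² - 7x + 1) = 7/2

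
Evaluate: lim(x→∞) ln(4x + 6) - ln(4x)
This is an ∞-∞ indeterminate form.

Combine fractions or rationalize to convert ∞-∞ to 0/0 form:
  lim(x→∞) ln(4x + 6) - ln(4x) = 0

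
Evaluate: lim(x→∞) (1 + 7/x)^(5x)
This is an exponential indeterminate form.

For exponential indeterminate forms, take the natural log:
  Let L = lim(x→∞) (1 + 7/x)^(5x)
  Then ln(L) = lim(x→∞) [exponent × ln(base)]
  Evaluate using L'Hôpital or standard limits, then exponentiate.
  L = e^(35)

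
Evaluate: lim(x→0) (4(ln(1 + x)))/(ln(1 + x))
This is a 0/0 indeterminate form.

Apply L'Hôpital's rule: differentiate numerator and denominator separately.
  f(x) = 4·ln(x + 1)   ⇒   f'(x) = 4/(x + 1)
  g(x) = ln(x + 1)   ⇒   g'(x) = 1/(x + 1)
  lim(x→0) f'(x)/g'(x) = lim(x→0) (4/(x + 1))/(1/(x + 1))
  = 4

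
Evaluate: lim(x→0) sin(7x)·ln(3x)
This is a 0·∞ indeterminate form.

Rewrite 0·∞ as a quotient (0/0 or ∞/∞ form), then apply L'Hôpital's rule:
  lim(x→0) sin(7x)·ln(3x) = 0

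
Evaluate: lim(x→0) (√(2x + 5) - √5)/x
This is a standard limit.

Factor or rationalize the expression:
  lim(x→0) (√(2x + 5) - √5)/x = sqrt(5)/5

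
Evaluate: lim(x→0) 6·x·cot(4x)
This is a 0·∞ indeterminate form.

Rewrite 0·∞ as a quotient (0/0 or ∞/∞ form), then apply L'Hôpital's rule:
  lim(x→0) 6·x·cot(4x) = 3/2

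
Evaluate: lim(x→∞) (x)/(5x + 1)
This is an ∞/∞ indeterminate form.

Apply L'Hôpital's rule: differentiate numerator and denominator separately.
  f(x) = x   ⇒   f'(x) = 1
  g(x) = 5·x + 1   ⇒   g'(x) = 5
  lim(x→∞) f'(x)/g'(x) = lim(x→∞) (1)/(5)
  = 1/5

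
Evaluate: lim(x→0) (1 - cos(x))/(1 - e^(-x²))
This is a 0/0 indeterminate form.

Apply L'Hôpital's rule: differentiate numerator and denominator separately.
  f(x) = 1 - cos(x)   ⇒   f'(x) = sin(x)
  g(x) = 1 - e^(-x^2)   ⇒   g'(x) = 2·x·e^(-x^2)
  lim(x→0) f'(x)/g'(x) = lim(x→0) (sin(x))/(2·x·e^(-x^2))
  = 1/2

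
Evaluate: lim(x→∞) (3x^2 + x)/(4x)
This is an ∞/∞ indeterminate form.

Apply L'Hôpital's rule: differentiate numerator and denominator separately.
  f(x) = 3·x^2 + x   ⇒   f'(x) = 6·x + 1
  g(x) = 4·x   ⇒   g'(x) = 4
  lim(x→∞) f'(x)/g'(x) = lim(x→∞) (6·x + 1)/(4)
  = ∞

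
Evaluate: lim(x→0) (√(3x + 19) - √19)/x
This is a standard limit.

Factor or rationalize the expression:
  lim(x→0) (√(3x + 19) - √19)/x = 3·sqrt(19)/38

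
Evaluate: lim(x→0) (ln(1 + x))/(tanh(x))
This is a 0/0 indeterminate form.

Apply L'Hôpital's rule: differentiate numerator and denominator separately.
  f(x) = ln(x + 1)   ⇒   f'(x) = 1/(x + 1)
  g(x) = tanh(x)   ⇒   g'(x) = 1 - tanh(x)^2
  lim(x→0) f'(x)/g'(x) = lim(x→0) (1/(x + 1))/(1 - tanh(x)^2)
  = 1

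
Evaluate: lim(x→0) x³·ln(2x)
This is a 0·∞ indeterminate form.

Rewrite 0·∞ as a quotient (0/0 or ∞/∞ form), then apply L'Hôpital's rule:
  lim(x→0) x³·ln(2x) = 0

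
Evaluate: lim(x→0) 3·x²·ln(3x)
This is a 0·∞ indeterminate form.

Rewrite 0·∞ as a quotient (0/0 or ∞/∞ form), then apply L'Hôpital's rule:
  lim(x→0) 3·x²·ln(3x) = 0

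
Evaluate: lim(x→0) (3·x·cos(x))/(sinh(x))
This is a 0/0 indeterminate form.

Apply L'Hôpital's rule: differentiate numerator and denominator separately.
  f(x) = 3·x·cos(x)   ⇒   f'(x) = -3·x·sin(x) + 3·cos(x)
  g(x) = sinh(x)   ⇒   g'(x) = cosh(x)
  lim(x→0) f'(x)/g'(x) = lim(x→0) (-3·x·sin(x) + 3·cos(x))/(cosh(x))
  = 3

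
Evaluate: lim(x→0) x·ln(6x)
This is a 0·∞ indeterminate form.

Rewrite 0·∞ as a quotient (0/0 or ∞/∞ form), then apply L'Hôpital's rule:
  lim(x→0) x·ln(6x) = 0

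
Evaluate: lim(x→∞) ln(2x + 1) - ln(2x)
This is an ∞-∞ indeterminate form.

Combine fractions or rationalize to convert ∞-∞ to 0/0 form:
  lim(x→∞) ln(2x + 1) - ln(2x) = 0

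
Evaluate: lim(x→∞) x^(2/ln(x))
This is an exponential indeterminate form.

For exponential indeterminate forms, take the natural log:
  Let L = lim(x→∞) x^(2/ln(x))
  Then ln(L) = lim(x→∞) [exponent × ln(base)]
  Evaluate using L'Hôpital or standard limits, then exponentiate.
  L = e²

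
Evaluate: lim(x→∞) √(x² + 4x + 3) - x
This is an ∞-∞ indeterminate form.

Combine fractions or rationalize to convert ∞-∞ to 0/0 form:
  lim(x→∞) √(x² + 4x + 3) - x = 2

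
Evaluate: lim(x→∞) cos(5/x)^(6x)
This is an exponential indeterminate form.

For exponential indeterminate forms, take the natural log:
  Let L = lim(x→∞) cos(5/x)^(6x)
  Then ln(L) = lim(x→∞) [exponent × ln(base)]
  Evaluate using L'Hôpital or standard limits, then exponentiate.
  L = 1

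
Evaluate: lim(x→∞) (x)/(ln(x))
This is an ∞/∞ indeterminate form.

Apply L'Hôpital's rule: differentiate numerator and denominator separately.
  f(x) = x   ⇒   f'(x) = 1
  g(x) = ln(x)   ⇒   g'(x) = 1/x
  lim(x→∞) f'(x)/g'(x) = lim(x→∞) (1)/(1/x)
  = ∞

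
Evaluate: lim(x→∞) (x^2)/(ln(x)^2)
This is an ∞/∞ indeterminate form.

Apply L'Hôpital's rule: differentiate numerator and denominator separately.
  f(x) = x^2   ⇒   f'(x) = 2·x
  g(x) = ln(x)^2   ⇒   g'(x) = 2·ln(x)/x
  lim(x→∞) f'(x)/g'(x) = lim(x→∞) (2·x)/(2·ln(x)/x)
  = ∞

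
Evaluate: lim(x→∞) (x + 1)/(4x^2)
This is an ∞/∞ indeterminate form.

Apply L'Hôpital's rule: differentiate numerator and denominator separately.
  f(x) = x + 1   ⇒   f'(x) = 1
  g(x) = 4·x^2   ⇒   g'(x) = 8·x
  lim(x→∞) f'(x)/g'(x) = lim(x→∞) (1)/(8·x)
  = 0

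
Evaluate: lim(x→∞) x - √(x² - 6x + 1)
This is an ∞-∞ indeterminate form.

Combine fractions or rationalize to convert ∞-∞ to 0/0 form:
  lim(x→∞) x - √(x² - 6x + 1) = 3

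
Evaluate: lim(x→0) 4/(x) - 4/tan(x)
This is an ∞-∞ indeterminate form.

Combine fractions or rationalize to convert ∞-∞ to 0/0 form:
  lim(x→0) 4/(x) - 4/tan(x) = 0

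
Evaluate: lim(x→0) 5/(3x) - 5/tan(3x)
This is an ∞-∞ indeterminate form.

Combine fractions or rationalize to convert ∞-∞ to 0/0 form:
  lim(x→0) 5/(3x) - 5/tan(3x) = 0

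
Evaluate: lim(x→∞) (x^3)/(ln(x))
This is an ∞/∞ indeterminate form.

Apply L'Hôpital's rule: differentiate numerator and denominator separately.
  f(x) = x^3   ⇒   f'(x) = 3·x^2
  g(x) = ln(x)   ⇒   g'(x) = 1/x
  lim(x→∞) f'(x)/g'(x) = lim(x→∞) (3·x^2)/(1/x)
  = ∞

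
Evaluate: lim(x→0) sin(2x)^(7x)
This is an exponential indeterminate form.

For exponential indeterminate forms, take the natural log:
  Let L = lim(x→0) sin(2x)^(7x)
  Then ln(L) = lim(x→0) [exponent × ln(base)]
  Evaluate using L'Hôpital or standard limits, then exponentiate.
  L = 1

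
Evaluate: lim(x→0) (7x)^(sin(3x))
This is an exponential indeterminate form.

For exponential indeterminate forms, take the natural log:
  Let L = lim(x→0) (7x)^(sin(3x))
  Then ln(L) = lim(x→0) [exponent × ln(base)]
  Evaluate using L'Hôpital or standard limits, then exponentiate.
  L = 1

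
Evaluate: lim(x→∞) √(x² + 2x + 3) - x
This is an ∞-∞ indeterminate form.

Combine fractions or rationalize to convert ∞-∞ to 0/0 form:
  lim(x→∞) √(x² + 2x + 3) - x = 1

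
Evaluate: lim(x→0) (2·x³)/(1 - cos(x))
This is a 0/0 indeterminate form.

Apply L'Hôpital's rule: differentiate numerator and denominator separately.
  f(x) = 2·x^3   ⇒   f'(x) = 6·x^2
  g(x) = 1 - cos(x)   ⇒   g'(x) = sin(x)
  lim(x→0) f'(x)/g'(x) = lim(x→0) (6·x^2)/(sin(x))
  = 0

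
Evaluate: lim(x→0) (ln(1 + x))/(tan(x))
This is a 0/0 indeterminate form.

Apply L'Hôpital's rule: differentiate numerator and denominator separately.
  f(x) = ln(x + 1)   ⇒   f'(x) = 1/(x + 1)
  g(x) = tan(x)   ⇒   g'(x) = tan(x)^2 + 1
  lim(x→0) f'(x)/g'(x) = lim(x→0) (1/(x + 1))/(tan(x)^2 + 1)
  = 1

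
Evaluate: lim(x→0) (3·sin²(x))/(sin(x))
This is a 0/0 indeterminate form.

Apply L'Hôpital's rule: differentiate numerator and denominator separately.
  f(x) = 3·sin(x)^2   ⇒   f'(x) = 6·sin(x)·cos(x)
  g(x) = sin(x)   ⇒   g'(x) = cos(x)
  lim(x→0) f'(x)/g'(x) = lim(x→0) (6·sin(x)·cos(x))/(cos(x))
  = 0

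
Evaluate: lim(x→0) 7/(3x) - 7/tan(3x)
This is an ∞-∞ indeterminate form.

Combine fractions or rationalize to convert ∞-∞ to 0/0 form:
  lim(x→0) 7/(3x) - 7/tan(3x) = 0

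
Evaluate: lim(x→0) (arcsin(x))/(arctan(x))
This is a 0/0 indeterminate form.

Apply L'Hôpital's rule: differentiate numerator and denominator separately.
  f(x) = asin(x)   ⇒   f'(x) = 1/sqrt(1 - x^2)
  g(x) = atan(x)   ⇒   g'(x) = 1/(x^2 + 1)
  lim(x→0) f'(x)/g'(x) = lim(x→0) (1/sqrt(1 - x^2))/(1/(x^2 + 1))
  = 1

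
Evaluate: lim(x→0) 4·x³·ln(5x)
This is a 0·∞ indeterminate form.

Rewrite 0·∞ as a quotient (0/0 or ∞/∞ form), then apply L'Hôpital's rule:
  lim(x→0) 4·x³·ln(5x) = 0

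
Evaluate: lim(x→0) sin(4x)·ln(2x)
This is a 0·∞ indeterminate form.

Rewrite 0·∞ as a quotient (0/0 or ∞/∞ form), then apply L'Hôpital's rule:
  lim(x→0) sin(4x)·ln(2x) = 0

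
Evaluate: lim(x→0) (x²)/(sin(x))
This is a 0/0 indeterminate form.

Apply L'Hôpital's rule: differentiate numerator and denominator separately.
  f(x) = x^2   ⇒   f'(x) = 2·x
  g(x) = sin(x)   ⇒   g'(x) = cos(x)
  lim(x→0) f'(x)/g'(x) = lim(x→0) (2·x)/(cos(x))
  = 0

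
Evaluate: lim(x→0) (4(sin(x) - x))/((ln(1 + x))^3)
This is a 0/0 indeterminate form.

Apply L'Hôpital's rule: differentiate numerator and denominator separately.
  f(x) = -4·x + 4·sin(x)   ⇒   f'(x) = 4·cos(x) - 4
  g(x) = ln(x + 1)^3   ⇒   g'(x) = 3·ln(x + 1)^2/(x + 1)
  lim(x→0) f'(x)/g'(x) = lim(x→0) (4·cos(x) - 4)/(3·ln(x + 1)^2/(x + 1))
  = -2/3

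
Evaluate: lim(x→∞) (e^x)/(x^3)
This is an ∞/∞ indeterminate form.

Apply L'Hôpital's rule: differentiate numerator and denominator separately.
  f(x) = e^(x)   ⇒   f'(x) = e^(x)
  g(x) = x^3   ⇒   g'(x) = 3·x^2
  lim(x→∞) f'(x)/g'(x) = lim(x→∞) (e^(x))/(3·x^2)
  = ∞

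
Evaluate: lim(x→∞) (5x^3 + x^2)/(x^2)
This is an ∞/∞ indeterminate form.

Apply L'Hôpital's rule: differentiate numerator and denominator separately.
  f(x) = 5·x^3 + x^2   ⇒   f'(x) = 15·x^2 + 2·x
  g(x) = x^2   ⇒   g'(x) = 2·x
  lim(x→∞) f'(x)/g'(x) = lim(x→∞) (15·x^2 + 2·x)/(2·x)
  = ∞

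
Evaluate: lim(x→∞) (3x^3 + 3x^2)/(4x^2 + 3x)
This is an ∞/∞ indeterminate form.

Apply L'Hôpital's rule: differentiate numerator and denominator separately.
  f(x) = 3·x^3 + 3·x^2   ⇒   f'(x) = 9·x^2 + 6·x
  g(x) = 4·x^2 + 3·x   ⇒   g'(x) = 8·x + 3
  lim(x→∞) f'(x)/g'(x) = lim(x→∞) (9·x^2 + 6·x)/(8·x + 3)
  = ∞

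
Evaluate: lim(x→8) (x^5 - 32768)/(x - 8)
This is a standard limit.

Factor or rationalize the expression:
  lim(x→8) (x^5 - 32768)/(x - 8) = 20480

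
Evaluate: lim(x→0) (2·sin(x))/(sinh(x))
This is a 0/0 indeterminate form.

Apply L'Hôpital's rule: differentiate numerator and denominator separately.
  f(x) = 2·sin(x)   ⇒   f'(x) = 2·cos(x)
  g(x) = sinh(x)   ⇒   g'(x) = cosh(x)
  lim(x→0) f'(x)/g'(x) = lim(x→0) (2·cos(x))/(cosh(x))
  = 2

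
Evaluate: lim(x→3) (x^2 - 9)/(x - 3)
This is a standard limit.

Factor or rationalize the expression:
  lim(x→3) (x^2 - 9)/(x - 3) = 6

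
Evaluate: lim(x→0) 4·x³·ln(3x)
This is a 0·∞ indeterminate form.

Rewrite 0·∞ as a quotient (0/0 or ∞/∞ form), then apply L'Hôpital's rule:
  lim(x→0) 4·x³·ln(3x) = 0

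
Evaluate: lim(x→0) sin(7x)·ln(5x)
This is a 0·∞ indeterminate form.

Rewrite 0·∞ as a quotient (0/0 or ∞/∞ form), then apply L'Hôpital's rule:
  lim(x→0) sin(7x)·ln(5x) = 0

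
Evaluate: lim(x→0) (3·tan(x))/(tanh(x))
This is a 0/0 indeterminate form.

Apply L'Hôpital's rule: differentiate numerator and denominator separately.
  f(x) = 3·tan(x)   ⇒   f'(x) = 3·tan(x)^2 + 3
  g(x) = tanh(x)   ⇒   g'(x) = 1 - tanh(x)^2
  lim(x→0) f'(x)/g'(x) = lim(x→0) (3·tan(x)^2 + 3)/(1 - tanh(x)^2)
  = 3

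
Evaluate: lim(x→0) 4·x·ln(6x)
This is a 0·∞ indeterminate form.

Rewrite 0·∞ as a quotient (0/0 or ∞/∞ form), then apply L'Hôpital's rule:
  lim(x→0) 4·x·ln(6x) = 0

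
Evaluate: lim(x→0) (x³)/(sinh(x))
This is a 0/0 indeterminate form.

Apply L'Hôpital's rule: differentiate numerator and denominator separately.
  f(x) = x^3   ⇒   f'(x) = 3·x^2
  g(x) = sinh(x)   ⇒   g'(x) = cosh(x)
  lim(x→0) f'(x)/g'(x) = lim(x→0) (3·x^2)/(cosh(x))
  = 0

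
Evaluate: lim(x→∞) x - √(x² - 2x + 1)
This is an ∞-∞ indeterminate form.

Combine fractions or rationalize to convert ∞-∞ to 0/0 form:
  lim(x→∞) x - √(x² - 2x + 1) = 1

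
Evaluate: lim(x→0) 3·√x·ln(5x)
This is a 0·∞ indeterminate form.

Rewrite 0·∞ as a quotient (0/0 or ∞/∞ form), then apply L'Hôpital's rule:
  lim(x→0) 3·√x·ln(5x) = 0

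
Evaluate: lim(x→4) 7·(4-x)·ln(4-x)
This is a 0·∞ indeterminate form.

Rewrite 0·∞ as a quotient (0/0 or ∞/∞ form), then apply L'Hôpital's rule:
  lim(x→4) 7·(4-x)·ln(4-x) = 0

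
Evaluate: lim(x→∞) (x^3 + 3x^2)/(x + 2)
This is an ∞/∞ indeterminate form.

Apply L'Hôpital's rule: differentiate numerator and denominator separately.
  f(x) = x^3 + 3·x^2   ⇒   f'(x) = 3·x^2 + 6·x
  g(x) = x + 2   ⇒   g'(x) = 1
  lim(x→∞) f'(x)/g'(x) = lim(x→∞) (3·x^2 + 6·x)/(1)
  = ∞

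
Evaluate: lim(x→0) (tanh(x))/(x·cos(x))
This is a 0/0 indeterminate form.

Apply L'Hôpital's rule: differentiate numerator and denominator separately.
  f(x) = tanh(x)   ⇒   f'(x) = 1 - tanh(x)^2
  g(x) = x·cos(x)   ⇒   g'(x) = -x·sin(x) + cos(x)
  lim(x→0) f'(x)/g'(x) = lim(x→0) (1 - tanh(x)^2)/(-x·sin(x) + cos(x))
  = 1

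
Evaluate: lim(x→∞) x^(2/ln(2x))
This is an exponential indeterminate form.

For exponential indeterminate forms, take the natural log:
  Let L = lim(x→∞) x^(2/ln(2x))
  Then ln(L) = lim(x→∞) [exponent × ln(base)]
  Evaluate using L'Hôpital or standard limits, then exponentiate.
  L = e²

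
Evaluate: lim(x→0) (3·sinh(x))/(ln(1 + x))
This is a 0/0 indeterminate form.

Apply L'Hôpital's rule: differentiate numerator and denominator separately.
  f(x) = 3·sinh(x)   ⇒   f'(x) = 3·cosh(x)
  g(x) = ln(x + 1)   ⇒   g'(x) = 1/(x + 1)
  lim(x→0) f'(x)/g'(x) = lim(x→0) (3·cosh(x))/(1/(x + 1))
  = 3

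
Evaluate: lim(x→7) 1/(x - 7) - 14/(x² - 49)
This is an ∞-∞ indeterminate form.

Combine fractions or rationalize to convert ∞-∞ to 0/0 form:
  lim(x→7) 1/(x - 7) - 14/(x² - 49) = 1/14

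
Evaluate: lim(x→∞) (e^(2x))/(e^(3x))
This is an ∞/∞ indeterminate form.

Apply L'Hôpital's rule: differentiate numerator and denominator separately.
  f(x) = e^(2·x)   ⇒   f'(x) = 2·e^(2·x)
  g(x) = e^(3·x)   ⇒   g'(x) = 3·e^(3·x)
  lim(x→∞) f'(x)/g'(x) = lim(x→∞) (2·e^(2·x))/(3·e^(3·x))
  = 0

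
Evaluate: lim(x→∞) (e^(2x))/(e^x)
This is an ∞/∞ indeterminate form.

Apply L'Hôpital's rule: differentiate numerator and denominator separately.
  f(x) = e^(2·x)   ⇒   f'(x) = 2·e^(2·x)
  g(x) = e^(x)   ⇒   g'(x) = e^(x)
  lim(x→∞) f'(x)/g'(x) = lim(x→∞) (2·e^(2·x))/(e^(x))
  = ∞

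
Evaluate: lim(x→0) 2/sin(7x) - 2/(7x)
This is an ∞-∞ indeterminate form.

Combine fractions or rationalize to convert ∞-∞ to 0/0 form:
  lim(x→0) 2/sin(7x) - 2/(7x) = 0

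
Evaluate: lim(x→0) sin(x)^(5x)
This is an exponential indeterminate form.

For exponential indeterminate forms, take the natural log:
  Let L = lim(x→0) sin(x)^(5x)
  Then ln(L) = lim(x→0) [exponent × ln(base)]
  Evaluate using L'Hôpital or standard limits, then exponentiate.
  L = 1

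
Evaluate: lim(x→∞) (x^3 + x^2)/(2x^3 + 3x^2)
This is an ∞/∞ indeterminate form.

Apply L'Hôpital's rule: differentiate numerator and denominator separately.
  f(x) = x^3 + x^2   ⇒   f'(x) = 3·x^2 + 2·x
  g(x) = 2·x^3 + 3·x^2   ⇒   g'(x) = 6·x^2 + 6·x
  lim(x→∞) f'(x)/g'(x) = lim(x→∞) (3·x^2 + 2·x)/(6·x^2 + 6·x)
  = 1/2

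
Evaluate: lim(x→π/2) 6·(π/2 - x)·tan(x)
This is a 0·∞ indeterminate form.

Rewrite 0·∞ as a quotient (0/0 or ∞/∞ form), then apply L'Hôpital's rule:
  lim(x→π/2) 6·(π/2 - x)·tan(x) = 6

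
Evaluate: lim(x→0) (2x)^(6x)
This is an exponential indeterminate form.

For exponential indeterminate forms, take the natural log:
  Let L = lim(x→0) (2x)^(6x)
  Then ln(L) = lim(x→0) [exponent × ln(base)]
  Evaluate using L'Hôpital or standard limits, then exponentiate.
  L = 1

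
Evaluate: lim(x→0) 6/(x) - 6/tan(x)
This is an ∞-∞ indeterminate form.

Combine fractions or rationalize to convert ∞-∞ to 0/0 form:
  lim(x→0) 6/(x) - 6/tan(x) = 0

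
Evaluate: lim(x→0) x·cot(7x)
This is a 0·∞ indeterminate form.

Rewrite 0·∞ as a quotient (0/0 or ∞/∞ form), then apply L'Hôpital's rule:
  lim(x→0) x·cot(7x) = 1/7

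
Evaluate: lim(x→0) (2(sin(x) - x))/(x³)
This is a 0/0 indeterminate form.

Apply L'Hôpital's rule: differentiate numerator and denominator separately.
  f(x) = -2·x + 2·sin(x)   ⇒   f'(x) = 2·cos(x) - 2
  g(x) = x^3   ⇒   g'(x) = 3·x^2
  lim(x→0) f'(x)/g'(x) = lim(x→0) (2·cos(x) - 2)/(3·x^2)
  = -1/3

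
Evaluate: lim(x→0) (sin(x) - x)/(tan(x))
This is a 0/0 indeterminate form.

Apply L'Hôpital's rule: differentiate numerator and denominator separately.
  f(x) = -x + sin(x)   ⇒   f'(x) = cos(x) - 1
  g(x) = tan(x)   ⇒   g'(x) = tan(x)^2 + 1
  lim(x→0) f'(x)/g'(x) = lim(x→0) (cos(x) - 1)/(tan(x)^2 + 1)
  = 0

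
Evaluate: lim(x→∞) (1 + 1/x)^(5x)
This is an exponential indeterminate form.

For exponential indeterminate forms, take the natural log:
  Let L = lim(x→∞) (1 + 1/x)^(5x)
  Then ln(L) = lim(x→∞) [exponent × ln(base)]
  Evaluate using L'Hôpital or standard limits, then exponentiate.
  L = e^(5)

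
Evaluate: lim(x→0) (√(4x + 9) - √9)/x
This is a standard limit.

Factor or rationalize the expression:
  lim(x→0) (√(4x + 9) - √9)/x = 2/3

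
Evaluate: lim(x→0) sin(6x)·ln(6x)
This is a 0·∞ indeterminate form.

Rewrite 0·∞ as a quotient (0/0 or ∞/∞ form), then apply L'Hôpital's rule:
  lim(x→0) sin(6x)·ln(6x) = 0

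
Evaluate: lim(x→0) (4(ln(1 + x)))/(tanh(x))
This is a 0/0 indeterminate form.

Apply L'Hôpital's rule: differentiate numerator and denominator separately.
  f(x) = 4·ln(x + 1)   ⇒   f'(x) = 4/(x + 1)
  g(x) = tanh(x)   ⇒   g'(x) = 1 - tanh(x)^2
  lim(x→0) f'(x)/g'(x) = lim(x→0) (4/(x + 1))/(1 - tanh(x)^2)
  = 4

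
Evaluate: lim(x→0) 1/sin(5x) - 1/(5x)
This is an ∞-∞ indeterminate form.

Combine fractions or rationalize to convert ∞-∞ to 0/0 form:
  lim(x→0) 1/sin(5x) - 1/(5x) = 0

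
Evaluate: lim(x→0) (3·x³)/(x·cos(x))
This is a 0/0 indeterminate form.

Apply L'Hôpital's rule: differentiate numerator and denominator separately.
  f(x) = 3·x^3   ⇒   f'(x) = 9·x^2
  g(x) = x·cos(x)   ⇒   g'(x) = -x·sin(x) + cos(x)
  lim(x→0) f'(x)/g'(x) = lim(x→0) (9·x^2)/(-x·sin(x) + cos(x))
  = 0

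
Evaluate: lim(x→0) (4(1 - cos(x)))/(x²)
This is a 0/0 indeterminate form.

Apply L'Hôpital's rule: differentiate numerator and denominator separately.
  f(x) = 4 - 4·cos(x)   ⇒   f'(x) = 4·sin(x)
  g(x) = x^2   ⇒   g'(x) = 2·x
  lim(x→0) f'(x)/g'(x) = lim(x→0) (4·sin(x))/(2·x)
  = 2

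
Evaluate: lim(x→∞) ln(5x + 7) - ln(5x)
This is an ∞-∞ indeterminate form.

Combine fractions or rationalize to convert ∞-∞ to 0/0 form:
  lim(x→∞) ln(5x + 7) - ln(5x) = 0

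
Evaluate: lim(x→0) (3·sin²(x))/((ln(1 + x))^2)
This is a 0/0 indeterminate form.

Apply L'Hôpital's rule: differentiate numerator and denominator separately.
  f(x) = 3·sin(x)^2   ⇒   f'(x) = 6·sin(x)·cos(x)
  g(x) = ln(x + 1)^2   ⇒   g'(x) = 2·ln(x + 1)/(x + 1)
  lim(x→0) f'(x)/g'(x) = lim(x→0) (6·sin(x)·cos(x))/(2·ln(x + 1)/(x + 1))
  = 3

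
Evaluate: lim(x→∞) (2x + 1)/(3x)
This is an ∞/∞ indeterminate form.

Apply L'Hôpital's rule: differentiate numerator and denominator separately.
  f(x) = 2·x + 1   ⇒   f'(x) = 2
  g(x) = 3·x   ⇒   g'(x) = 3
  lim(x→∞) f'(x)/g'(x) = lim(x→∞) (2)/(3)
  = 2/3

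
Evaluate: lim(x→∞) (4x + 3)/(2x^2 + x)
This is an ∞/∞ indeterminate form.

Apply L'Hôpital's rule: differentiate numerator and denominator separately.
  f(x) = 4·x + 3   ⇒   f'(x) = 4
  g(x) = 2·x^2 + x   ⇒   g'(x) = 4·x + 1
  lim(x→∞) f'(x)/g'(x) = lim(x→∞) (4)/(4·x + 1)
  = 0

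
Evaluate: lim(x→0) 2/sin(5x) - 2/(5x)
This is an ∞-∞ indeterminate form.

Combine fractions or rationalize to convert ∞-∞ to 0/0 form:
  lim(x→0) 2/sin(5x) - 2/(5x) = 0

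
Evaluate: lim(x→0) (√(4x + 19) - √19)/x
This is a standard limit.

Factor or rationalize the expression:
  lim(x→0) (√(4x + 19) - √19)/x = 2·sqrt(19)/19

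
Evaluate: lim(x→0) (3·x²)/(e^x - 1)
This is a 0/0 indeterminate form.

Apply L'Hôpital's rule: differentiate numerator and denominator separately.
  f(x) = 3·x^2   ⇒   f'(x) = 6·x
  g(x) = e^(x) - 1   ⇒   g'(x) = e^(x)
  lim(x→0) f'(x)/g'(x) = lim(x→0) (6·x)/(e^(x))
  = 0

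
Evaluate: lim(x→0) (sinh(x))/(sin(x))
This is a 0/0 indeterminate form.

Apply L'Hôpital's rule: differentiate numerator and denominator separately.
  f(x) = sinh(x)   ⇒   f'(x) = cosh(x)
  g(x) = sin(x)   ⇒   g'(x) = cos(x)
  lim(x→0) f'(x)/g'(x) = lim(x→0) (cosh(x))/(cos(x))
  = 1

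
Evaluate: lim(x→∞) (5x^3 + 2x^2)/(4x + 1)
This is an ∞/∞ indeterminate form.

Apply L'Hôpital's rule: differentiate numerator and denominator separately.
  f(x) = 5·x^3 + 2·x^2   ⇒   f'(x) = 15·x^2 + 4·x
  g(x) = 4·x + 1   ⇒   g'(x) = 4
  lim(x→∞) f'(x)/g'(x) = lim(x→∞) (15·x^2 + 4·x)/(4)
  = ∞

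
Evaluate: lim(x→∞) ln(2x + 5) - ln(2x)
This is an ∞-∞ indeterminate form.

Combine fractions or rationalize to convert ∞-∞ to 0/0 form:
  lim(x→∞) ln(2x + 5) - ln(2x) = 0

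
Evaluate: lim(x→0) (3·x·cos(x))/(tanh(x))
This is a 0/0 indeterminate form.

Apply L'Hôpital's rule: differentiate numerator and denominator separately.
  f(x) = 3·x·cos(x)   ⇒   f'(x) = -3·x·sin(x) + 3·cos(x)
  g(x) = tanh(x)   ⇒   g'(x) = 1 - tanh(x)^2
  lim(x→0) f'(x)/g'(x) = lim(x→0) (-3·x·sin(x) + 3·cos(x))/(1 - tanh(x)^2)
  = 3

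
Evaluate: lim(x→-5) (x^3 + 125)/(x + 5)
This is a standard limit.

Factor or rationalize the expression:
  lim(x→-5) (x^3 + 125)/(x + 5) = 75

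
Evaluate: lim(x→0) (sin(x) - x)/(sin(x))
This is a 0/0 indeterminate form.

Apply L'Hôpital's rule: differentiate numerator and denominator separately.
  f(x) = -x + sin(x)   ⇒   f'(x) = cos(x) - 1
  g(x) = sin(x)   ⇒   g'(x) = cos(x)
  lim(x→0) f'(x)/g'(x) = lim(x→0) (cos(x) - 1)/(cos(x))
  = 0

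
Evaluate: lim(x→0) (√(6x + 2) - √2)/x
This is a standard limit.

Factor or rationalize the expression:
  lim(x→0) (√(6x + 2) - √2)/x = 3·sqrt(2)/2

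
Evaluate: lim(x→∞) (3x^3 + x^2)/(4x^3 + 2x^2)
This is an ∞/∞ indeterminate form.

Apply L'Hôpital's rule: differentiate numerator and denominator separately.
  f(x) = 3·x^3 + x^2   ⇒   f'(x) = 9·x^2 + 2·x
  g(x) = 4·x^3 + 2·x^2   ⇒   g'(x) = 12·x^2 + 4·x
  lim(x→∞) f'(x)/g'(x) = lim(x→∞) (9·x^2 + 2·x)/(12·x^2 + 4·x)
  = 3/4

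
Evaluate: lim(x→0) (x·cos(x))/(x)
This is a 0/0 indeterminate form.

Apply L'Hôpital's rule: differentiate numerator and denominator separately.
  f(x) = x·cos(x)   ⇒   f'(x) = -x·sin(x) + cos(x)
  g(x) = x   ⇒   g'(x) = 1
  lim(x→0) f'(x)/g'(x) = lim(x→0) (-x·sin(x) + cos(x))/(1)
  = 1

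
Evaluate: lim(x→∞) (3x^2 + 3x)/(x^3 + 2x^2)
This is an ∞/∞ indeterminate form.

Apply L'Hôpital's rule: differentiate numerator and denominator separately.
  f(x) = 3·x^2 + 3·x   ⇒   f'(x) = 6·x + 3
  g(x) = x^3 + 2·x^2   ⇒   g'(x) = 3·x^2 + 4·x
  lim(x→∞) f'(x)/g'(x) = lim(x→∞) (6·x + 3)/(3·x^2 + 4·x)
  = 0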